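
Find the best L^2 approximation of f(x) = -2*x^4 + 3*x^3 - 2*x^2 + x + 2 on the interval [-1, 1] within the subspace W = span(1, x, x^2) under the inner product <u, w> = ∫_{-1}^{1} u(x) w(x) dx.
g(x) = -26*x^2/7 + 14*x/5 + 76/35

The best approximation g ∈ W is the orthogonal projection of f onto W. Writing g = a_0 + a_1 x + a_2 x^2, the coefficients solve the normal equations G · a = b where
  G_{ij} = <φ_i, φ_j> and b_i = <f, φ_i>, with φ_0 = 1, φ_1 = x, φ_2 = x^2.
G =
  [2, 0, 2/3]
  [0, 2/3, 0]
  [2/3, 0, 2/5],
b = (28/15, 28/15, -4/105).
Solving gives a_0 = 76/35, a_1 = 14/5, a_2 = -26/7, so
  g(x) = -26*x^2/7 + 14*x/5 + 76/35.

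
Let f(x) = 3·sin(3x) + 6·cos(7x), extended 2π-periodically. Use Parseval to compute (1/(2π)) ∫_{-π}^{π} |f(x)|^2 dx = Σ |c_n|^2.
Σ |c_n|^2 = 45/2

Expand |f|^2 and use orthogonality of {sin(nx), cos(mx)} on [-π, π]:
  ∫_{-π}^{π} sin(nx)^2 dx = π, ∫ cos(mx)^2 dx = π, and cross terms integrate to 0.
So ∫_{-π}^{π} f(x)^2 dx = 3^2 · π + 6^2 · π = (9 + 36)π.
Divide by 2π: (9 + 36)/2 = 45/2.
By Parseval, this equals Σ |c_n|^2.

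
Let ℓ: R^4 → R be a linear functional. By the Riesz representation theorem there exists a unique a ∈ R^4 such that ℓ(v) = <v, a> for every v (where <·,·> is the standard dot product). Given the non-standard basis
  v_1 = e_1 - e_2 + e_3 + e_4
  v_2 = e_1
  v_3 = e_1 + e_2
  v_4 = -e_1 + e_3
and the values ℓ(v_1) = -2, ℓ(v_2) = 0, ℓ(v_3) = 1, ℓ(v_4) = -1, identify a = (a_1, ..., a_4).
a = (0, 1, -1, 0)

Write a = (a_1, ..., a_4) in the standard basis. For each basis vector v_i, ℓ(v_i) = <v_i, a> is a linear equation in the a_j's. Collect the n equations into a matrix system V a = ℓ, where row i of V is v_i (expressed in the standard basis). Since V is invertible (lower-triangular with 1s on the diagonal, up to permutation), solve by back-substitution:
  V =
[[1, -1, 1, 1],
 [1, 0, 0, 0],
 [1, 1, 0, 0],
 [-1, 0, 1, 0]]
  V a = (-2, 0, 1, -1)
Solving gives a = (0, 1, -1, 0).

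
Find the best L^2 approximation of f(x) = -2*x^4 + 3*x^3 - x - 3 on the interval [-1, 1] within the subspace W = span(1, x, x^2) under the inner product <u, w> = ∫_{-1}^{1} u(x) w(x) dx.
g(x) = -12*x^2/7 + 4*x/5 - 99/35

The best approximation g ∈ W is the orthogonal projection of f onto W. Writing g = a_0 + a_1 x + a_2 x^2, the coefficients solve the normal equations G · a = b where
  G_{ij} = <φ_i, φ_j> and b_i = <f, φ_i>, with φ_0 = 1, φ_1 = x, φ_2 = x^2.
G =
  [2, 0, 2/3]
  [0, 2/3, 0]
  [2/3, 0, 2/5],
b = (-34/5, 8/15, -18/7).
Solving gives a_0 = -99/35, a_1 = 4/5, a_2 = -12/7, so
  g(x) = -12*x^2/7 + 4*x/5 - 99/35.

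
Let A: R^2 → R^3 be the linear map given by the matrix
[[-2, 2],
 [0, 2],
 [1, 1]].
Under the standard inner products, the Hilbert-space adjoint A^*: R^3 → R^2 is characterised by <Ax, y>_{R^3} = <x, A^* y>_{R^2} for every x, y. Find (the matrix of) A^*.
A^* = A^T =
[[-2, 0, 1],
 [2, 2, 1]]

For real matrices with standard dot products, the defining identity <Ax, y> = <x, A^* y> gives (Ax)^T y = x^T (A^*) y, i.e. x^T A^T y = x^T (A^*) y. Since this holds for all x, y, we must have A^* = A^T. Therefore
A^* =
[[-2, 0, 1],
 [2, 2, 1]].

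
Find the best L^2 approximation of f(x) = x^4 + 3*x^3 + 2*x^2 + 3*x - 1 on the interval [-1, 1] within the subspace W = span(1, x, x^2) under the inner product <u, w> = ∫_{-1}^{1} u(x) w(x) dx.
g(x) = 20*x^2/7 + 24*x/5 - 38/35

The best approximation g ∈ W is the orthogonal projection of f onto W. Writing g = a_0 + a_1 x + a_2 x^2, the coefficients solve the normal equations G · a = b where
  G_{ij} = <φ_i, φ_j> and b_i = <f, φ_i>, with φ_0 = 1, φ_1 = x, φ_2 = x^2.
G =
  [2, 0, 2/3]
  [0, 2/3, 0]
  [2/3, 0, 2/5],
b = (-4/15, 16/5, 44/105).
Solving gives a_0 = -38/35, a_1 = 24/5, a_2 = 20/7, so
  g(x) = 20*x^2/7 + 24*x/5 - 38/35.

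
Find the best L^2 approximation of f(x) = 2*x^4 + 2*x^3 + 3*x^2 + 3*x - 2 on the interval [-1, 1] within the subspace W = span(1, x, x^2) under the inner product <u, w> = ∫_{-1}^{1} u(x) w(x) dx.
g(x) = 33*x^2/7 + 21*x/5 - 76/35

The best approximation g ∈ W is the orthogonal projection of f onto W. Writing g = a_0 + a_1 x + a_2 x^2, the coefficients solve the normal equations G · a = b where
  G_{ij} = <φ_i, φ_j> and b_i = <f, φ_i>, with φ_0 = 1, φ_1 = x, φ_2 = x^2.
G =
  [2, 0, 2/3]
  [0, 2/3, 0]
  [2/3, 0, 2/5],
b = (-6/5, 14/5, 46/105).
Solving gives a_0 = -76/35, a_1 = 21/5, a_2 = 33/7, so
  g(x) = 33*x^2/7 + 21*x/5 - 76/35.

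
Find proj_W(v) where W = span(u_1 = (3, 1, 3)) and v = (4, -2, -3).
proj_W(v) = (3/19, 1/19, 3/19)

Set up U = [u_1 | ... | u_1] ∈ R^(3×1). The projector onto W = col(U) is P = U (U^T U)^(-1) U^T.
Compute U^T U =
  [19],
and U^T v = (1).
Solve U^T U · c = U^T v for the coefficients: c = (1/19). The projection is proj_W(v) = U c.
Check: (v - proj_W(v)) · u_1 = 0  (should be 0).
Result: proj_W(v) = (3/19, 1/19, 3/19).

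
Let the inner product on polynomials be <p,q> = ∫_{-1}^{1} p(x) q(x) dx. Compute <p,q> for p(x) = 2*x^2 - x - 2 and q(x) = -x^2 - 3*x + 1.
<p,q> = -2/15

Expand the product: p(x)·q(x) = -2*x^4 - 5*x^3 + 7*x^2 + 5*x - 2.
∫_{-1}^{1} of each monomial x^k gives [2/(k+1) if k even, 0 if k odd]. Integrating term-by-term (or equivalently evaluating the antiderivative F(x) = -2*x^5/5 - 5*x^4/4 + 7*x^3/3 + 5*x^2/2 - 2*x at the endpoints):
  F(1) − F(−1) = 71/60 − (79/60) = -2/15.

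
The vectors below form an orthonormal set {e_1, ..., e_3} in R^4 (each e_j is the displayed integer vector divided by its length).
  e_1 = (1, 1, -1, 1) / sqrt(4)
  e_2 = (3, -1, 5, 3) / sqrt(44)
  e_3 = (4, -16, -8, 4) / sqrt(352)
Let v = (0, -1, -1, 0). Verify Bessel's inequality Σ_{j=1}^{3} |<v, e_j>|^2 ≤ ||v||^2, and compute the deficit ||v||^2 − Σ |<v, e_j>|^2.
Σ |<v, e_j>|^2 = 2; ||v||^2 = 2; deficit = 0

Write each e_j = u_j / sqrt(<u_j, u_j>) where u_j is the displayed integer vector. Then <v, e_j> = <v, u_j> / sqrt(<u_j, u_j>), so |<v, e_j>|^2 = <v, u_j>^2 / <u_j, u_j>.
Coefficients: <v, e_1> = 0/sqrt(4), <v, e_2> = -4/sqrt(44), <v, e_3> = 24/sqrt(352).
Square and sum: Σ |<v, e_j>|^2 = 2.
Compute ||v||^2 = v·v = 2.
Deficit = 2 − 2 = 0 ≥ 0, confirming Bessel's inequality. (The deficit equals ||v − Σ <v,e_j> e_j||^2, the squared distance from v to span{e_j}.)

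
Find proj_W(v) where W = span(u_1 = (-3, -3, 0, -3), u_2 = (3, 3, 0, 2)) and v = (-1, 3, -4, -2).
proj_W(v) = (1, 1, 0, -2)

Set up U = [u_1 | ... | u_2] ∈ R^(4×2). The projector onto W = col(U) is P = U (U^T U)^(-1) U^T.
Compute U^T U =
  [27, -24]
  [-24, 22],
and U^T v = (0, 2).
Solve U^T U · c = U^T v for the coefficients: c = (8/3, 3). The projection is proj_W(v) = U c.
Check: (v - proj_W(v)) · u_1 = 0  (should be 0).
Check: (v - proj_W(v)) · u_2 = 0  (should be 0).
Result: proj_W(v) = (1, 1, 0, -2).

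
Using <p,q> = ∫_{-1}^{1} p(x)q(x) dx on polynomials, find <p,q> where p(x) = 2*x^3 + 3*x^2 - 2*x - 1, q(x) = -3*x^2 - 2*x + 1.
<p,q> = -8/15

Expand the product: p(x)·q(x) = -6*x^5 - 13*x^4 + 2*x^3 + 10*x^2 - 1.
∫_{-1}^{1} of each monomial x^k gives [2/(k+1) if k even, 0 if k odd]. Integrating term-by-term (or equivalently evaluating the antiderivative F(x) = -x^6 - 13*x^5/5 + x^4/2 + 10*x^3/3 - x at the endpoints):
  F(1) − F(−1) = -23/30 − (-7/30) = -8/15.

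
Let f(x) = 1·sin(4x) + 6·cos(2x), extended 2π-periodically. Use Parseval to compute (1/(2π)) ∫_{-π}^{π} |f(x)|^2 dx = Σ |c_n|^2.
Σ |c_n|^2 = 37/2

Expand |f|^2 and use orthogonality of {sin(nx), cos(mx)} on [-π, π]:
  ∫_{-π}^{π} sin(nx)^2 dx = π, ∫ cos(mx)^2 dx = π, and cross terms integrate to 0.
So ∫_{-π}^{π} f(x)^2 dx = 1^2 · π + 6^2 · π = (1 + 36)π.
Divide by 2π: (1 + 36)/2 = 37/2.
By Parseval, this equals Σ |c_n|^2.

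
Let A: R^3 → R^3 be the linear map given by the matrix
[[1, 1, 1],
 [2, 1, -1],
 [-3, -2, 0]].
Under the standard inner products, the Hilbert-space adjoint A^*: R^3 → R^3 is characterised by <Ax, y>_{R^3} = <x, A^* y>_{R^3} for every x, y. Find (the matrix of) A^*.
A^* = A^T =
[[1, 2, -3],
 [1, 1, -2],
 [1, -1, 0]]

For real matrices with standard dot products, the defining identity <Ax, y> = <x, A^* y> gives (Ax)^T y = x^T (A^*) y, i.e. x^T A^T y = x^T (A^*) y. Since this holds for all x, y, we must have A^* = A^T. Therefore
A^* =
[[1, 2, -3],
 [1, 1, -2],
 [1, -1, 0]].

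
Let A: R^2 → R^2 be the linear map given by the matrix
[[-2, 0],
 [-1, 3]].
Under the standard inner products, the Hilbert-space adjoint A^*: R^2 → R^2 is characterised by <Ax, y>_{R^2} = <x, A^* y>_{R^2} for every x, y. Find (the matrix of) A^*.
A^* = A^T =
[[-2, -1],
 [0, 3]]

For real matrices with standard dot products, the defining identity <Ax, y> = <x, A^* y> gives (Ax)^T y = x^T (A^*) y, i.e. x^T A^T y = x^T (A^*) y. Since this holds for all x, y, we must have A^* = A^T. Therefore
A^* =
[[-2, -1],
 [0, 3]].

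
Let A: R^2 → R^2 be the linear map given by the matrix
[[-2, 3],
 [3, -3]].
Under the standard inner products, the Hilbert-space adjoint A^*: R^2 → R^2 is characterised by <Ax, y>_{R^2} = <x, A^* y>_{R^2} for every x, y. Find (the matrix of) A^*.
A^* = A^T =
[[-2, 3],
 [3, -3]]

For real matrices with standard dot products, the defining identity <Ax, y> = <x, A^* y> gives (Ax)^T y = x^T (A^*) y, i.e. x^T A^T y = x^T (A^*) y. Since this holds for all x, y, we must have A^* = A^T. Therefore
A^* =
[[-2, 3],
 [3, -3]].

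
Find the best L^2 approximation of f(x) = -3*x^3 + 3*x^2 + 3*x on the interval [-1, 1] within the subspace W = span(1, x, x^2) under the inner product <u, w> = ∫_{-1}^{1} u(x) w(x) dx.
g(x) = 3*x^2 + 6*x/5

The best approximation g ∈ W is the orthogonal projection of f onto W. Writing g = a_0 + a_1 x + a_2 x^2, the coefficients solve the normal equations G · a = b where
  G_{ij} = <φ_i, φ_j> and b_i = <f, φ_i>, with φ_0 = 1, φ_1 = x, φ_2 = x^2.
G =
  [2, 0, 2/3]
  [0, 2/3, 0]
  [2/3, 0, 2/5],
b = (2, 4/5, 6/5).
Solving gives a_0 = 0, a_1 = 6/5, a_2 = 3, so
  g(x) = 3*x^2 + 6*x/5.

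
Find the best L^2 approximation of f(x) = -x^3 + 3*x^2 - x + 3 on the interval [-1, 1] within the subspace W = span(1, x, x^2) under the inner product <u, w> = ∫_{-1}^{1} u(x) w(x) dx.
g(x) = 3*x^2 - 8*x/5 + 3

The best approximation g ∈ W is the orthogonal projection of f onto W. Writing g = a_0 + a_1 x + a_2 x^2, the coefficients solve the normal equations G · a = b where
  G_{ij} = <φ_i, φ_j> and b_i = <f, φ_i>, with φ_0 = 1, φ_1 = x, φ_2 = x^2.
G =
  [2, 0, 2/3]
  [0, 2/3, 0]
  [2/3, 0, 2/5],
b = (8, -16/15, 16/5).
Solving gives a_0 = 3, a_1 = -8/5, a_2 = 3, so
  g(x) = 3*x^2 - 8*x/5 + 3.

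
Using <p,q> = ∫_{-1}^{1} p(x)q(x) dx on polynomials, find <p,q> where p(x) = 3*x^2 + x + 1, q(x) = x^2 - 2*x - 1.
<p,q> = -52/15

Expand the product: p(x)·q(x) = 3*x^4 - 5*x^3 - 4*x^2 - 3*x - 1.
∫_{-1}^{1} of each monomial x^k gives [2/(k+1) if k even, 0 if k odd]. Integrating term-by-term (or equivalently evaluating the antiderivative F(x) = 3*x^5/5 - 5*x^4/4 - 4*x^3/3 - 3*x^2/2 - x at the endpoints):
  F(1) − F(−1) = -269/60 − (-61/60) = -52/15.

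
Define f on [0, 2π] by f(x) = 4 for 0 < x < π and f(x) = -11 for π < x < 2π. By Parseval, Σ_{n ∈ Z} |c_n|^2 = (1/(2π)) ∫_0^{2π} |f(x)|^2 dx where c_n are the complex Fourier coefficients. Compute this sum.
Σ |c_n|^2 = 137/2

Parseval equates the L^2 energy of f (normalised by 1/(2π)) with the ℓ^2 sum of its Fourier coefficients: (1/(2π)) ∫_0^{2π} |f|^2 = Σ |c_n|^2.
Compute the left side: (1/(2π)) [∫_0^π 4^2 dx + ∫_π^{2π} (-11)^2 dx] = (1/(2π)) · (16π + 121π) = (16 + 121)/2 = 137/2.
So Σ_{n ∈ Z} |c_n|^2 = 137/2.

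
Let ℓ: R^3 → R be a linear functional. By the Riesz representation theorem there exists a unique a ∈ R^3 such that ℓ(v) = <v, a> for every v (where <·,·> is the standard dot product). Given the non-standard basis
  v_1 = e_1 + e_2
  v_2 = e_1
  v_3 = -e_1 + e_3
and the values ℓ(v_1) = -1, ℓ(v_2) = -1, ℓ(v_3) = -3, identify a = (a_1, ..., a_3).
a = (-1, 0, -4)

Write a = (a_1, ..., a_3) in the standard basis. For each basis vector v_i, ℓ(v_i) = <v_i, a> is a linear equation in the a_j's. Collect the n equations into a matrix system V a = ℓ, where row i of V is v_i (expressed in the standard basis). Since V is invertible (lower-triangular with 1s on the diagonal, up to permutation), solve by back-substitution:
  V =
[[1, 1, 0],
 [1, 0, 0],
 [-1, 0, 1]]
  V a = (-1, -1, -3)
Solving gives a = (-1, 0, -4).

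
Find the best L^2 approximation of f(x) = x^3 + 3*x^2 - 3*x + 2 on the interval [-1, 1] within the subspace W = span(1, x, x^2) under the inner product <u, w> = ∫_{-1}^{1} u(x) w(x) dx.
g(x) = 3*x^2 - 12*x/5 + 2

The best approximation g ∈ W is the orthogonal projection of f onto W. Writing g = a_0 + a_1 x + a_2 x^2, the coefficients solve the normal equations G · a = b where
  G_{ij} = <φ_i, φ_j> and b_i = <f, φ_i>, with φ_0 = 1, φ_1 = x, φ_2 = x^2.
G =
  [2, 0, 2/3]
  [0, 2/3, 0]
  [2/3, 0, 2/5],
b = (6, -8/5, 38/15).
Solving gives a_0 = 2, a_1 = -12/5, a_2 = 3, so
  g(x) = 3*x^2 - 12*x/5 + 2.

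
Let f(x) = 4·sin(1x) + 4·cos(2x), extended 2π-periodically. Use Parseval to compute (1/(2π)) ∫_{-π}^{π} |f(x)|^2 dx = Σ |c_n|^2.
Σ |c_n|^2 = 16

Expand |f|^2 and use orthogonality of {sin(nx), cos(mx)} on [-π, π]:
  ∫_{-π}^{π} sin(nx)^2 dx = π, ∫ cos(mx)^2 dx = π, and cross terms integrate to 0.
So ∫_{-π}^{π} f(x)^2 dx = 4^2 · π + 4^2 · π = (16 + 16)π.
Divide by 2π: (16 + 16)/2 = 16.
By Parseval, this equals Σ |c_n|^2.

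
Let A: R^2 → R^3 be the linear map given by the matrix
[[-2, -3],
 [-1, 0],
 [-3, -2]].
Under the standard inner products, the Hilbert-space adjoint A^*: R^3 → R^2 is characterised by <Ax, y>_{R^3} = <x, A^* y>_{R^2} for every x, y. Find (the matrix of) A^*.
A^* = A^T =
[[-2, -1, -3],
 [-3, 0, -2]]

For real matrices with standard dot products, the defining identity <Ax, y> = <x, A^* y> gives (Ax)^T y = x^T (A^*) y, i.e. x^T A^T y = x^T (A^*) y. Since this holds for all x, y, we must have A^* = A^T. Therefore
A^* =
[[-2, -1, -3],
 [-3, 0, -2]].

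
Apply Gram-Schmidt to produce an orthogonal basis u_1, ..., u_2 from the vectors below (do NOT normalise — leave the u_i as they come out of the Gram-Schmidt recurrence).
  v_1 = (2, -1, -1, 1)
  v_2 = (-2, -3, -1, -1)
Orthogonal basis:
  u_1 = (2, -1, -1, 1)
  u_2 = (-12/7, -22/7, -8/7, -6/7)

Apply the Gram-Schmidt recurrence
  u_1 = v_1
  u_i = v_i − Σ_{j<i} ((v_i · u_j) / (u_j · u_j)) · u_j.

Step by step this gives:
  u_1 = (2, -1, -1, 1)
  u_2 = (-12/7, -22/7, -8/7, -6/7)

Orthogonality check:
  u_2 · u_1 = 0 (should be 0)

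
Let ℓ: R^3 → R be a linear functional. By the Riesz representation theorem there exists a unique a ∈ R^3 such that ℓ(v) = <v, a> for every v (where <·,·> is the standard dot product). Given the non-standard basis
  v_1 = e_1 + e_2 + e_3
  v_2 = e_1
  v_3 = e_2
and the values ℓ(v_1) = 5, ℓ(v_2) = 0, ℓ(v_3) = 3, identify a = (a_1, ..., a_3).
a = (0, 3, 2)

Write a = (a_1, ..., a_3) in the standard basis. For each basis vector v_i, ℓ(v_i) = <v_i, a> is a linear equation in the a_j's. Collect the n equations into a matrix system V a = ℓ, where row i of V is v_i (expressed in the standard basis). Since V is invertible (lower-triangular with 1s on the diagonal, up to permutation), solve by back-substitution:
  V =
[[1, 1, 1],
 [1, 0, 0],
 [0, 1, 0]]
  V a = (5, 0, 3)
Solving gives a = (0, 3, 2).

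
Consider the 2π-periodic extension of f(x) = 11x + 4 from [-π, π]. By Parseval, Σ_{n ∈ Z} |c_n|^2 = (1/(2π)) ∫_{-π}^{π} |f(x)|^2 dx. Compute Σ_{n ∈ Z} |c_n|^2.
Σ |c_n|^2 = 121π^2/3 + 16

Expand and integrate term by term over [-π, π]:
  ∫ (11x)^2 dx = 121·(2π^3/3); ∫ 2·11·(4)·x dx = 0 (odd integrand); ∫ 4^2 dx = 16·2π.
So (1/(2π)) ∫_{-π}^{π} (11x + 4)^2 dx = 121π^2/3 + 16 = 121π^2/3 + 16.
Parseval ⇒ Σ |c_n|^2 = 121π^2/3 + 16.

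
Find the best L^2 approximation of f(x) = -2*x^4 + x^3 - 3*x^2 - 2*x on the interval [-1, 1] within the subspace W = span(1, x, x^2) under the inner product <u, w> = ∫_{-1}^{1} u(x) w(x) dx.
g(x) = -33*x^2/7 - 7*x/5 + 6/35

The best approximation g ∈ W is the orthogonal projection of f onto W. Writing g = a_0 + a_1 x + a_2 x^2, the coefficients solve the normal equations G · a = b where
  G_{ij} = <φ_i, φ_j> and b_i = <f, φ_i>, with φ_0 = 1, φ_1 = x, φ_2 = x^2.
G =
  [2, 0, 2/3]
  [0, 2/3, 0]
  [2/3, 0, 2/5],
b = (-14/5, -14/15, -62/35).
Solving gives a_0 = 6/35, a_1 = -7/5, a_2 = -33/7, so
  g(x) = -33*x^2/7 - 7*x/5 + 6/35.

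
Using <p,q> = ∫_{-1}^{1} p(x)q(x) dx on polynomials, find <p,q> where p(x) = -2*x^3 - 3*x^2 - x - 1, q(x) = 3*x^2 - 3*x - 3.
<p,q> = 54/5

Expand the product: p(x)·q(x) = -6*x^5 - 3*x^4 + 12*x^3 + 9*x^2 + 6*x + 3.
∫_{-1}^{1} of each monomial x^k gives [2/(k+1) if k even, 0 if k odd]. Integrating term-by-term (or equivalently evaluating the antiderivative F(x) = -x^6 - 3*x^5/5 + 3*x^4 + 3*x^3 + 3*x^2 + 3*x at the endpoints):
  F(1) − F(−1) = 52/5 − (-2/5) = 54/5.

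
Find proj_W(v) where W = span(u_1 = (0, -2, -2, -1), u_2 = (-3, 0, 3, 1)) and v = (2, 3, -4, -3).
proj_W(v) = (231/61, 52/61, -179/61, -51/61)

Set up U = [u_1 | ... | u_2] ∈ R^(4×2). The projector onto W = col(U) is P = U (U^T U)^(-1) U^T.
Compute U^T U =
  [9, -7]
  [-7, 19],
and U^T v = (5, -21).
Solve U^T U · c = U^T v for the coefficients: c = (-26/61, -77/61). The projection is proj_W(v) = U c.
Check: (v - proj_W(v)) · u_1 = 0  (should be 0).
Check: (v - proj_W(v)) · u_2 = 0  (should be 0).
Result: proj_W(v) = (231/61, 52/61, -179/61, -51/61).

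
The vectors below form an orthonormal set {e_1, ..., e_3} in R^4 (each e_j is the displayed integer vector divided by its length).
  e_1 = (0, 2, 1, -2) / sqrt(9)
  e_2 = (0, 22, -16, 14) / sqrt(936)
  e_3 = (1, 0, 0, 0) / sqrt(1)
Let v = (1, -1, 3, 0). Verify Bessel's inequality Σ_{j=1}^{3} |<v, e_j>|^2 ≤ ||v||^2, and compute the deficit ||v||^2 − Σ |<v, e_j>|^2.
Σ |<v, e_j>|^2 = 165/26; ||v||^2 = 11; deficit = 121/26

Write each e_j = u_j / sqrt(<u_j, u_j>) where u_j is the displayed integer vector. Then <v, e_j> = <v, u_j> / sqrt(<u_j, u_j>), so |<v, e_j>|^2 = <v, u_j>^2 / <u_j, u_j>.
Coefficients: <v, e_1> = 1/sqrt(9), <v, e_2> = -70/sqrt(936), <v, e_3> = 1/sqrt(1).
Square and sum: Σ |<v, e_j>|^2 = 165/26.
Compute ||v||^2 = v·v = 11.
Deficit = 11 − 165/26 = 121/26 ≥ 0, confirming Bessel's inequality. (The deficit equals ||v − Σ <v,e_j> e_j||^2, the squared distance from v to span{e_j}.)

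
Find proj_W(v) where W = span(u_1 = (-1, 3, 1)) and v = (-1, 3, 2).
proj_W(v) = (-12/11, 36/11, 12/11)

Set up U = [u_1 | ... | u_1] ∈ R^(3×1). The projector onto W = col(U) is P = U (U^T U)^(-1) U^T.
Compute U^T U =
  [11],
and U^T v = (12).
Solve U^T U · c = U^T v for the coefficients: c = (12/11). The projection is proj_W(v) = U c.
Check: (v - proj_W(v)) · u_1 = 0  (should be 0).
Result: proj_W(v) = (-12/11, 36/11, 12/11).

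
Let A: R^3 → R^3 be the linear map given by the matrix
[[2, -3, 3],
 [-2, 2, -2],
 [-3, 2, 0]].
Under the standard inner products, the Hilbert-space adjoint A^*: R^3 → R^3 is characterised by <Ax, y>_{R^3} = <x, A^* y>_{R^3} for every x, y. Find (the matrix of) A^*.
A^* = A^T =
[[2, -2, -3],
 [-3, 2, 2],
 [3, -2, 0]]

For real matrices with standard dot products, the defining identity <Ax, y> = <x, A^* y> gives (Ax)^T y = x^T (A^*) y, i.e. x^T A^T y = x^T (A^*) y. Since this holds for all x, y, we must have A^* = A^T. Therefore
A^* =
[[2, -2, -3],
 [-3, 2, 2],
 [3, -2, 0]].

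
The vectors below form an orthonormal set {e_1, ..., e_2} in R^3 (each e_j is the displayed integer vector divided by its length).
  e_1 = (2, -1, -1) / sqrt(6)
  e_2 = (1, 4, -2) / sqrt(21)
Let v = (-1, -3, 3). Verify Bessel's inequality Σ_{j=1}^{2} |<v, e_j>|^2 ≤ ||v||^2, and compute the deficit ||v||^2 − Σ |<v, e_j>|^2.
Σ |<v, e_j>|^2 = 125/7; ||v||^2 = 19; deficit = 8/7

Write each e_j = u_j / sqrt(<u_j, u_j>) where u_j is the displayed integer vector. Then <v, e_j> = <v, u_j> / sqrt(<u_j, u_j>), so |<v, e_j>|^2 = <v, u_j>^2 / <u_j, u_j>.
Coefficients: <v, e_1> = -2/sqrt(6), <v, e_2> = -19/sqrt(21).
Square and sum: Σ |<v, e_j>|^2 = 125/7.
Compute ||v||^2 = v·v = 19.
Deficit = 19 − 125/7 = 8/7 ≥ 0, confirming Bessel's inequality. (The deficit equals ||v − Σ <v,e_j> e_j||^2, the squared distance from v to span{e_j}.)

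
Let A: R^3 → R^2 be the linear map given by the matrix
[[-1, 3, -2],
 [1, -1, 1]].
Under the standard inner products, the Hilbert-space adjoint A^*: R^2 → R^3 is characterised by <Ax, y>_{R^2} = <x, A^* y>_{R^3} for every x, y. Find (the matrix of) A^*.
A^* = A^T =
[[-1, 1],
 [3, -1],
 [-2, 1]]

For real matrices with standard dot products, the defining identity <Ax, y> = <x, A^* y> gives (Ax)^T y = x^T (A^*) y, i.e. x^T A^T y = x^T (A^*) y. Since this holds for all x, y, we must have A^* = A^T. Therefore
A^* =
[[-1, 1],
 [3, -1],
 [-2, 1]].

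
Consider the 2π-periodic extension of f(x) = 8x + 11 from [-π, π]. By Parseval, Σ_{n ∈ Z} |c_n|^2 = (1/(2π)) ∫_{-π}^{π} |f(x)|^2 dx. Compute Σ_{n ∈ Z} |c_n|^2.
Σ |c_n|^2 = 64π^2/3 + 121

Expand and integrate term by term over [-π, π]:
  ∫ (8x)^2 dx = 64·(2π^3/3); ∫ 2·8·(11)·x dx = 0 (odd integrand); ∫ 11^2 dx = 121·2π.
So (1/(2π)) ∫_{-π}^{π} (8x + 11)^2 dx = 64π^2/3 + 121 = 64π^2/3 + 121.
Parseval ⇒ Σ |c_n|^2 = 64π^2/3 + 121.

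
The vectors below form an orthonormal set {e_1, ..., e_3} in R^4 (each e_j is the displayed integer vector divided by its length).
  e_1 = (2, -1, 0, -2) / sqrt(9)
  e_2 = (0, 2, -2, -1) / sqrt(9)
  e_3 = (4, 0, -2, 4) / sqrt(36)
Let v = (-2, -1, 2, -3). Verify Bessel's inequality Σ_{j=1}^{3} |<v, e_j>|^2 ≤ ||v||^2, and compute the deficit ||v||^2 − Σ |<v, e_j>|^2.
Σ |<v, e_j>|^2 = 18; ||v||^2 = 18; deficit = 0

Write each e_j = u_j / sqrt(<u_j, u_j>) where u_j is the displayed integer vector. Then <v, e_j> = <v, u_j> / sqrt(<u_j, u_j>), so |<v, e_j>|^2 = <v, u_j>^2 / <u_j, u_j>.
Coefficients: <v, e_1> = 3/sqrt(9), <v, e_2> = -3/sqrt(9), <v, e_3> = -24/sqrt(36).
Square and sum: Σ |<v, e_j>|^2 = 18.
Compute ||v||^2 = v·v = 18.
Deficit = 18 − 18 = 0 ≥ 0, confirming Bessel's inequality. (The deficit equals ||v − Σ <v,e_j> e_j||^2, the squared distance from v to span{e_j}.)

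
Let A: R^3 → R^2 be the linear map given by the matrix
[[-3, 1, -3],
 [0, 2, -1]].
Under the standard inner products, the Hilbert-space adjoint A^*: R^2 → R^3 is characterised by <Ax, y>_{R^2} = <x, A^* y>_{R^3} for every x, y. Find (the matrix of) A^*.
A^* = A^T =
[[-3, 0],
 [1, 2],
 [-3, -1]]

For real matrices with standard dot products, the defining identity <Ax, y> = <x, A^* y> gives (Ax)^T y = x^T (A^*) y, i.e. x^T A^T y = x^T (A^*) y. Since this holds for all x, y, we must have A^* = A^T. Therefore
A^* =
[[-3, 0],
 [1, 2],
 [-3, -1]].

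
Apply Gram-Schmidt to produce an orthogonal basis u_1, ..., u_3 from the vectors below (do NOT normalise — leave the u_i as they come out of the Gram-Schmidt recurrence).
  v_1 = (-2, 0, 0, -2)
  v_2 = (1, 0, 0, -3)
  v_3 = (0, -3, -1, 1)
Orthogonal basis:
  u_1 = (-2, 0, 0, -2)
  u_2 = (2, 0, 0, -2)
  u_3 = (0, -3, -1, 0)

Apply the Gram-Schmidt recurrence
  u_1 = v_1
  u_i = v_i − Σ_{j<i} ((v_i · u_j) / (u_j · u_j)) · u_j.

Step by step this gives:
  u_1 = (-2, 0, 0, -2)
  u_2 = (2, 0, 0, -2)
  u_3 = (0, -3, -1, 0)

Orthogonality check:
  u_2 · u_1 = 0 (should be 0)
  u_3 · u_1 = 0 (should be 0)
  u_3 · u_2 = 0 (should be 0)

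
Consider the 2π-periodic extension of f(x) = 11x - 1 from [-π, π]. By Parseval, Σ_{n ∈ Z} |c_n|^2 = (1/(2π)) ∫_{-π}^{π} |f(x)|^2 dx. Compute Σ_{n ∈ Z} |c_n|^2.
Σ |c_n|^2 = 121π^2/3 + 1

Expand and integrate term by term over [-π, π]:
  ∫ (11x)^2 dx = 121·(2π^3/3); ∫ 2·11·(-1)·x dx = 0 (odd integrand); ∫ (-1)^2 dx = 1·2π.
So (1/(2π)) ∫_{-π}^{π} (11x - 1)^2 dx = 121π^2/3 + 1 = 121π^2/3 + 1.
Parseval ⇒ Σ |c_n|^2 = 121π^2/3 + 1.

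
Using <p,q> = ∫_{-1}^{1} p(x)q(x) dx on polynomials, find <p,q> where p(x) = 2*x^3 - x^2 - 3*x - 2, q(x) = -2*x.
<p,q> = 12/5

Expand the product: p(x)·q(x) = -4*x^4 + 2*x^3 + 6*x^2 + 4*x.
∫_{-1}^{1} of each monomial x^k gives [2/(k+1) if k even, 0 if k odd]. Integrating term-by-term (or equivalently evaluating the antiderivative F(x) = -4*x^5/5 + x^4/2 + 2*x^3 + 2*x^2 at the endpoints):
  F(1) − F(−1) = 37/10 − (13/10) = 12/5.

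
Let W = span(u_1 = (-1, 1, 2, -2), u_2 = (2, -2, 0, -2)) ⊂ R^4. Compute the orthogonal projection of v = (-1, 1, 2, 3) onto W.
proj_W(v) = (-5/3, 5/3, 0, 5/3)

Set up U = [u_1 | ... | u_2] ∈ R^(4×2). The projector onto W = col(U) is P = U (U^T U)^(-1) U^T.
Compute U^T U =
  [10, 0]
  [0, 12],
and U^T v = (0, -10).
Solve U^T U · c = U^T v for the coefficients: c = (0, -5/6). The projection is proj_W(v) = U c.
Check: (v - proj_W(v)) · u_1 = 0  (should be 0).
Check: (v - proj_W(v)) · u_2 = 0  (should be 0).
Result: proj_W(v) = (-5/3, 5/3, 0, 5/3).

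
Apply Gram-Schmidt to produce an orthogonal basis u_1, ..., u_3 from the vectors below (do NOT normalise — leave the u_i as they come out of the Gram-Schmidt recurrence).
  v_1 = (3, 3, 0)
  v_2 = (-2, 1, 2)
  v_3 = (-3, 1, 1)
Orthogonal basis:
  u_1 = (3, 3, 0)
  u_2 = (-3/2, 3/2, 2)
  u_3 = (-10/17, 10/17, -15/17)

Apply the Gram-Schmidt recurrence
  u_1 = v_1
  u_i = v_i − Σ_{j<i} ((v_i · u_j) / (u_j · u_j)) · u_j.

Step by step this gives:
  u_1 = (3, 3, 0)
  u_2 = (-3/2, 3/2, 2)
  u_3 = (-10/17, 10/17, -15/17)

Orthogonality check:
  u_2 · u_1 = 0 (should be 0)
  u_3 · u_1 = 0 (should be 0)
  u_3 · u_2 = 0 (should be 0)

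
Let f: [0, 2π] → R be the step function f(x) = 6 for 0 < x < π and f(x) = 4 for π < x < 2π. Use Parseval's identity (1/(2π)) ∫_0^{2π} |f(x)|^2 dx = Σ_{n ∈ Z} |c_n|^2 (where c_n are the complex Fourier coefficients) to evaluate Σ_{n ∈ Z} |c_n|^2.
Σ |c_n|^2 = 26

Parseval equates the L^2 energy of f (normalised by 1/(2π)) with the ℓ^2 sum of its Fourier coefficients: (1/(2π)) ∫_0^{2π} |f|^2 = Σ |c_n|^2.
Compute the left side: (1/(2π)) [∫_0^π 6^2 dx + ∫_π^{2π} 4^2 dx] = (1/(2π)) · (36π + 16π) = (36 + 16)/2 = 26.
So Σ_{n ∈ Z} |c_n|^2 = 26.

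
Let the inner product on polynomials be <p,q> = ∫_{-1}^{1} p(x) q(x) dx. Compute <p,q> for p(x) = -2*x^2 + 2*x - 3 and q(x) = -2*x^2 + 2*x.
<p,q> = 124/15

Expand the product: p(x)·q(x) = 4*x^4 - 8*x^3 + 10*x^2 - 6*x.
∫_{-1}^{1} of each monomial x^k gives [2/(k+1) if k even, 0 if k odd]. Integrating term-by-term (or equivalently evaluating the antiderivative F(x) = 4*x^5/5 - 2*x^4 + 10*x^3/3 - 3*x^2 at the endpoints):
  F(1) − F(−1) = -13/15 − (-137/15) = 124/15.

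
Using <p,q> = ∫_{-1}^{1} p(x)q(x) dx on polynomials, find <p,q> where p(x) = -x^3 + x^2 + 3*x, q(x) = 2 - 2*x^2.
<p,q> = 8/15

Expand the product: p(x)·q(x) = 2*x^5 - 2*x^4 - 8*x^3 + 2*x^2 + 6*x.
∫_{-1}^{1} of each monomial x^k gives [2/(k+1) if k even, 0 if k odd]. Integrating term-by-term (or equivalently evaluating the antiderivative F(x) = x^6/3 - 2*x^5/5 - 2*x^4 + 2*x^3/3 + 3*x^2 at the endpoints):
  F(1) − F(−1) = 8/5 − (16/15) = 8/15.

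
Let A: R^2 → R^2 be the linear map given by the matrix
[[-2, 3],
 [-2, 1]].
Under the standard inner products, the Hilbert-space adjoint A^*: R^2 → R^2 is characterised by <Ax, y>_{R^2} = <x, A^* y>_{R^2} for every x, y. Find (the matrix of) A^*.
A^* = A^T =
[[-2, -2],
 [3, 1]]

For real matrices with standard dot products, the defining identity <Ax, y> = <x, A^* y> gives (Ax)^T y = x^T (A^*) y, i.e. x^T A^T y = x^T (A^*) y. Since this holds for all x, y, we must have A^* = A^T. Therefore
A^* =
[[-2, -2],
 [3, 1]].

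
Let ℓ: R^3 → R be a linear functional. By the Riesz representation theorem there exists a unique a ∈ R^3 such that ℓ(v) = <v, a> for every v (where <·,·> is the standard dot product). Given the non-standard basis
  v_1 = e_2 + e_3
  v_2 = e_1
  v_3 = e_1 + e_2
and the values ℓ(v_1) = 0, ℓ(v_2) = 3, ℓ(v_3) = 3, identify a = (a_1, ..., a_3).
a = (3, 0, 0)

Write a = (a_1, ..., a_3) in the standard basis. For each basis vector v_i, ℓ(v_i) = <v_i, a> is a linear equation in the a_j's. Collect the n equations into a matrix system V a = ℓ, where row i of V is v_i (expressed in the standard basis). Since V is invertible (lower-triangular with 1s on the diagonal, up to permutation), solve by back-substitution:
  V =
[[0, 1, 1],
 [1, 0, 0],
 [1, 1, 0]]
  V a = (0, 3, 3)
Solving gives a = (3, 0, 0).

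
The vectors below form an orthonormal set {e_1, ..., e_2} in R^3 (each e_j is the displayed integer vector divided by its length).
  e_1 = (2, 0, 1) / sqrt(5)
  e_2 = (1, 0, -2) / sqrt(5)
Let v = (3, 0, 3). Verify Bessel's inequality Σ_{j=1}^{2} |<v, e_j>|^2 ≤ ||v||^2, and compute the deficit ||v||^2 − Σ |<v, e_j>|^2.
Σ |<v, e_j>|^2 = 18; ||v||^2 = 18; deficit = 0

Write each e_j = u_j / sqrt(<u_j, u_j>) where u_j is the displayed integer vector. Then <v, e_j> = <v, u_j> / sqrt(<u_j, u_j>), so |<v, e_j>|^2 = <v, u_j>^2 / <u_j, u_j>.
Coefficients: <v, e_1> = 9/sqrt(5), <v, e_2> = -3/sqrt(5).
Square and sum: Σ |<v, e_j>|^2 = 18.
Compute ||v||^2 = v·v = 18.
Deficit = 18 − 18 = 0 ≥ 0, confirming Bessel's inequality. (The deficit equals ||v − Σ <v,e_j> e_j||^2, the squared distance from v to span{e_j}.)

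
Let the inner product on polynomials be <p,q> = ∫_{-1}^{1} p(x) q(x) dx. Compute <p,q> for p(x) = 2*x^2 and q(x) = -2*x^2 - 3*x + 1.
<p,q> = -4/15

Expand the product: p(x)·q(x) = -4*x^4 - 6*x^3 + 2*x^2.
∫_{-1}^{1} of each monomial x^k gives [2/(k+1) if k even, 0 if k odd]. Integrating term-by-term (or equivalently evaluating the antiderivative F(x) = -4*x^5/5 - 3*x^4/2 + 2*x^3/3 at the endpoints):
  F(1) − F(−1) = -49/30 − (-41/30) = -4/15.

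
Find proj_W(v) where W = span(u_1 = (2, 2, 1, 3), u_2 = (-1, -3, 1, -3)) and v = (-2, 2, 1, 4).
proj_W(v) = (51/52, 113/52, -21/52, 123/52)

Set up U = [u_1 | ... | u_2] ∈ R^(4×2). The projector onto W = col(U) is P = U (U^T U)^(-1) U^T.
Compute U^T U =
  [18, -16]
  [-16, 20],
and U^T v = (13, -15).
Solve U^T U · c = U^T v for the coefficients: c = (5/26, -31/52). The projection is proj_W(v) = U c.
Check: (v - proj_W(v)) · u_1 = 0  (should be 0).
Check: (v - proj_W(v)) · u_2 = 0  (should be 0).
Result: proj_W(v) = (51/52, 113/52, -21/52, 123/52).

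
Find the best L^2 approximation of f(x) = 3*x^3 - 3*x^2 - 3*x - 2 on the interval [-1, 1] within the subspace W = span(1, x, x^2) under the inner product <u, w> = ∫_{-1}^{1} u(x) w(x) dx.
g(x) = -3*x^2 - 6*x/5 - 2

The best approximation g ∈ W is the orthogonal projection of f onto W. Writing g = a_0 + a_1 x + a_2 x^2, the coefficients solve the normal equations G · a = b where
  G_{ij} = <φ_i, φ_j> and b_i = <f, φ_i>, with φ_0 = 1, φ_1 = x, φ_2 = x^2.
G =
  [2, 0, 2/3]
  [0, 2/3, 0]
  [2/3, 0, 2/5],
b = (-6, -4/5, -38/15).
Solving gives a_0 = -2, a_1 = -6/5, a_2 = -3, so
  g(x) = -3*x^2 - 6*x/5 - 2.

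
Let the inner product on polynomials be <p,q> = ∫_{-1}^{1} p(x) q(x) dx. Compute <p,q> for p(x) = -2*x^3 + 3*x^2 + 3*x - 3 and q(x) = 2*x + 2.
<p,q> = -28/5

Expand the product: p(x)·q(x) = -4*x^4 + 2*x^3 + 12*x^2 - 6.
∫_{-1}^{1} of each monomial x^k gives [2/(k+1) if k even, 0 if k odd]. Integrating term-by-term (or equivalently evaluating the antiderivative F(x) = -4*x^5/5 + x^4/2 + 4*x^3 - 6*x at the endpoints):
  F(1) − F(−1) = -23/10 − (33/10) = -28/5.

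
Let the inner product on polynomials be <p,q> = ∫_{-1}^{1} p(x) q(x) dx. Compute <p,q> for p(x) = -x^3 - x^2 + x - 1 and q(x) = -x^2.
<p,q> = 16/15

Expand the product: p(x)·q(x) = x^5 + x^4 - x^3 + x^2.
∫_{-1}^{1} of each monomial x^k gives [2/(k+1) if k even, 0 if k odd]. Integrating term-by-term (or equivalently evaluating the antiderivative F(x) = x^6/6 + x^5/5 - x^4/4 + x^3/3 at the endpoints):
  F(1) − F(−1) = 9/20 − (-37/60) = 16/15.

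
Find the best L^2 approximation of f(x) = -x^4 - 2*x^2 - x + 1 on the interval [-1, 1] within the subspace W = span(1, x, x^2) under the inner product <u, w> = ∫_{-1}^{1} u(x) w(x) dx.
g(x) = -20*x^2/7 - x + 38/35

The best approximation g ∈ W is the orthogonal projection of f onto W. Writing g = a_0 + a_1 x + a_2 x^2, the coefficients solve the normal equations G · a = b where
  G_{ij} = <φ_i, φ_j> and b_i = <f, φ_i>, with φ_0 = 1, φ_1 = x, φ_2 = x^2.
G =
  [2, 0, 2/3]
  [0, 2/3, 0]
  [2/3, 0, 2/5],
b = (4/15, -2/3, -44/105).
Solving gives a_0 = 38/35, a_1 = -1, a_2 = -20/7, so
  g(x) = -20*x^2/7 - x + 38/35.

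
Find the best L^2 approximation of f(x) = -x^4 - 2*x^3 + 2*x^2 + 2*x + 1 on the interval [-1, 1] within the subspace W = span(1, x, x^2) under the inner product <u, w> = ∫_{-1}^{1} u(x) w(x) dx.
g(x) = 8*x^2/7 + 4*x/5 + 38/35

The best approximation g ∈ W is the orthogonal projection of f onto W. Writing g = a_0 + a_1 x + a_2 x^2, the coefficients solve the normal equations G · a = b where
  G_{ij} = <φ_i, φ_j> and b_i = <f, φ_i>, with φ_0 = 1, φ_1 = x, φ_2 = x^2.
G =
  [2, 0, 2/3]
  [0, 2/3, 0]
  [2/3, 0, 2/5],
b = (44/15, 8/15, 124/105).
Solving gives a_0 = 38/35, a_1 = 4/5, a_2 = 8/7, so
  g(x) = 8*x^2/7 + 4*x/5 + 38/35.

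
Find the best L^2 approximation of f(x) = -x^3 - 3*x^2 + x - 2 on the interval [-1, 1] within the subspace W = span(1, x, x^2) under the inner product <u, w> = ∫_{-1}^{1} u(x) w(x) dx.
g(x) = -3*x^2 + 2*x/5 - 2

The best approximation g ∈ W is the orthogonal projection of f onto W. Writing g = a_0 + a_1 x + a_2 x^2, the coefficients solve the normal equations G · a = b where
  G_{ij} = <φ_i, φ_j> and b_i = <f, φ_i>, with φ_0 = 1, φ_1 = x, φ_2 = x^2.
G =
  [2, 0, 2/3]
  [0, 2/3, 0]
  [2/3, 0, 2/5],
b = (-6, 4/15, -38/15).
Solving gives a_0 = -2, a_1 = 2/5, a_2 = -3, so
  g(x) = -3*x^2 + 2*x/5 - 2.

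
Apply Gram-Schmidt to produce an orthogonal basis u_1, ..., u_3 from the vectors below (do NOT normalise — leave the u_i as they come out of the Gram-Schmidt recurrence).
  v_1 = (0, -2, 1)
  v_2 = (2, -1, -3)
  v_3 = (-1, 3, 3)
Orthogonal basis:
  u_1 = (0, -2, 1)
  u_2 = (2, -7/5, -14/5)
  u_3 = (77/69, 22/69, 44/69)

Apply the Gram-Schmidt recurrence
  u_1 = v_1
  u_i = v_i − Σ_{j<i} ((v_i · u_j) / (u_j · u_j)) · u_j.

Step by step this gives:
  u_1 = (0, -2, 1)
  u_2 = (2, -7/5, -14/5)
  u_3 = (77/69, 22/69, 44/69)

Orthogonality check:
  u_2 · u_1 = 0 (should be 0)
  u_3 · u_1 = 0 (should be 0)
  u_3 · u_2 = 0 (should be 0)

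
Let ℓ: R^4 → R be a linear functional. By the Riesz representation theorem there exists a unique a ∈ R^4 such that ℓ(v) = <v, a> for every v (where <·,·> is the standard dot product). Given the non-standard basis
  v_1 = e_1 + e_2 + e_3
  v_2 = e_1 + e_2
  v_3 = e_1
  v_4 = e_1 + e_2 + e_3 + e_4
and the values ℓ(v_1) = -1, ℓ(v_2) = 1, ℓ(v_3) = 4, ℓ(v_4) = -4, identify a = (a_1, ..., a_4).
a = (4, -3, -2, -3)

Write a = (a_1, ..., a_4) in the standard basis. For each basis vector v_i, ℓ(v_i) = <v_i, a> is a linear equation in the a_j's. Collect the n equations into a matrix system V a = ℓ, where row i of V is v_i (expressed in the standard basis). Since V is invertible (lower-triangular with 1s on the diagonal, up to permutation), solve by back-substitution:
  V =
[[1, 1, 1, 0],
 [1, 1, 0, 0],
 [1, 0, 0, 0],
 [1, 1, 1, 1]]
  V a = (-1, 1, 4, -4)
Solving gives a = (4, -3, -2, -3).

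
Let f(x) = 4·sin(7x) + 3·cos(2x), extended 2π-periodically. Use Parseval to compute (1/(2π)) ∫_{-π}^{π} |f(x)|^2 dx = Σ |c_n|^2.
Σ |c_n|^2 = 25/2

Expand |f|^2 and use orthogonality of {sin(nx), cos(mx)} on [-π, π]:
  ∫_{-π}^{π} sin(nx)^2 dx = π, ∫ cos(mx)^2 dx = π, and cross terms integrate to 0.
So ∫_{-π}^{π} f(x)^2 dx = 4^2 · π + 3^2 · π = (16 + 9)π.
Divide by 2π: (16 + 9)/2 = 25/2.
By Parseval, this equals Σ |c_n|^2.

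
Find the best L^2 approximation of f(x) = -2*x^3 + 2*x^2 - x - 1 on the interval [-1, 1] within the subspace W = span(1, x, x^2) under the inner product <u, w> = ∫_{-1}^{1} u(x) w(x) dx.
g(x) = 2*x^2 - 11*x/5 - 1

The best approximation g ∈ W is the orthogonal projection of f onto W. Writing g = a_0 + a_1 x + a_2 x^2, the coefficients solve the normal equations G · a = b where
  G_{ij} = <φ_i, φ_j> and b_i = <f, φ_i>, with φ_0 = 1, φ_1 = x, φ_2 = x^2.
G =
  [2, 0, 2/3]
  [0, 2/3, 0]
  [2/3, 0, 2/5],
b = (-2/3, -22/15, 2/15).
Solving gives a_0 = -1, a_1 = -11/5, a_2 = 2, so
  g(x) = 2*x^2 - 11*x/5 - 1.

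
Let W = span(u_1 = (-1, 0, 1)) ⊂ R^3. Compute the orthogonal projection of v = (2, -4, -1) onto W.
proj_W(v) = (3/2, 0, -3/2)

Set up U = [u_1 | ... | u_1] ∈ R^(3×1). The projector onto W = col(U) is P = U (U^T U)^(-1) U^T.
Compute U^T U =
  [2],
and U^T v = (-3).
Solve U^T U · c = U^T v for the coefficients: c = (-3/2). The projection is proj_W(v) = U c.
Check: (v - proj_W(v)) · u_1 = 0  (should be 0).
Result: proj_W(v) = (3/2, 0, -3/2).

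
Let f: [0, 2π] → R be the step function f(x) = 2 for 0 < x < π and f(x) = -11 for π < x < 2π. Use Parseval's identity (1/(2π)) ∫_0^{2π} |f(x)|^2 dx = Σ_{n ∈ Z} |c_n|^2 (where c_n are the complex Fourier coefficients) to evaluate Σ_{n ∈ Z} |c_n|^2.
Σ |c_n|^2 = 125/2

Parseval equates the L^2 energy of f (normalised by 1/(2π)) with the ℓ^2 sum of its Fourier coefficients: (1/(2π)) ∫_0^{2π} |f|^2 = Σ |c_n|^2.
Compute the left side: (1/(2π)) [∫_0^π 2^2 dx + ∫_π^{2π} (-11)^2 dx] = (1/(2π)) · (4π + 121π) = (4 + 121)/2 = 125/2.
So Σ_{n ∈ Z} |c_n|^2 = 125/2.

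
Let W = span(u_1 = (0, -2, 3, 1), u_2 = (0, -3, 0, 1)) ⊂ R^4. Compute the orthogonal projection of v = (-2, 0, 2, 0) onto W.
proj_W(v) = (0, 6/91, 180/91, 18/91)

Set up U = [u_1 | ... | u_2] ∈ R^(4×2). The projector onto W = col(U) is P = U (U^T U)^(-1) U^T.
Compute U^T U =
  [14, 7]
  [7, 10],
and U^T v = (6, 0).
Solve U^T U · c = U^T v for the coefficients: c = (60/91, -6/13). The projection is proj_W(v) = U c.
Check: (v - proj_W(v)) · u_1 = 0  (should be 0).
Check: (v - proj_W(v)) · u_2 = 0  (should be 0).
Result: proj_W(v) = (0, 6/91, 180/91, 18/91).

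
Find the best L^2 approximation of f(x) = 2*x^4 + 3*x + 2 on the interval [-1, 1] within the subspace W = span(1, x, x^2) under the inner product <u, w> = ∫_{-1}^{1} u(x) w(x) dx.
g(x) = 12*x^2/7 + 3*x + 64/35

The best approximation g ∈ W is the orthogonal projection of f onto W. Writing g = a_0 + a_1 x + a_2 x^2, the coefficients solve the normal equations G · a = b where
  G_{ij} = <φ_i, φ_j> and b_i = <f, φ_i>, with φ_0 = 1, φ_1 = x, φ_2 = x^2.
G =
  [2, 0, 2/3]
  [0, 2/3, 0]
  [2/3, 0, 2/5],
b = (24/5, 2, 40/21).
Solving gives a_0 = 64/35, a_1 = 3, a_2 = 12/7, so
  g(x) = 12*x^2/7 + 3*x + 64/35.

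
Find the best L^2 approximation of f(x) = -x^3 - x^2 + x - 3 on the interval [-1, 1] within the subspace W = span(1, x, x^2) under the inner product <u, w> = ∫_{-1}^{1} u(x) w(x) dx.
g(x) = -x^2 + 2*x/5 - 3

The best approximation g ∈ W is the orthogonal projection of f onto W. Writing g = a_0 + a_1 x + a_2 x^2, the coefficients solve the normal equations G · a = b where
  G_{ij} = <φ_i, φ_j> and b_i = <f, φ_i>, with φ_0 = 1, φ_1 = x, φ_2 = x^2.
G =
  [2, 0, 2/3]
  [0, 2/3, 0]
  [2/3, 0, 2/5],
b = (-20/3, 4/15, -12/5).
Solving gives a_0 = -3, a_1 = 2/5, a_2 = -1, so
  g(x) = -x^2 + 2*x/5 - 3.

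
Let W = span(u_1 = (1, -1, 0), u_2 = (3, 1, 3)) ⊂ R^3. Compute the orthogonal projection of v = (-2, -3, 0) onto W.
proj_W(v) = (-23/34, -57/34, -30/17)

Set up U = [u_1 | ... | u_2] ∈ R^(3×2). The projector onto W = col(U) is P = U (U^T U)^(-1) U^T.
Compute U^T U =
  [2, 2]
  [2, 19],
and U^T v = (1, -9).
Solve U^T U · c = U^T v for the coefficients: c = (37/34, -10/17). The projection is proj_W(v) = U c.
Check: (v - proj_W(v)) · u_1 = 0  (should be 0).
Check: (v - proj_W(v)) · u_2 = 0  (should be 0).
Result: proj_W(v) = (-23/34, -57/34, -30/17).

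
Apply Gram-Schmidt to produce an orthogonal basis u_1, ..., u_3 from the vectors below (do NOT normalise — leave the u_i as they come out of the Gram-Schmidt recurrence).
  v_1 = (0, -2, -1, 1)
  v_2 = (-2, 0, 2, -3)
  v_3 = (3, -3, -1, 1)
Orthogonal basis:
  u_1 = (0, -2, -1, 1)
  u_2 = (-2, -5/3, 7/6, -13/6)
  u_3 = (179/77, -69/77, 8/11, -82/77)

Apply the Gram-Schmidt recurrence
  u_1 = v_1
  u_i = v_i − Σ_{j<i} ((v_i · u_j) / (u_j · u_j)) · u_j.

Step by step this gives:
  u_1 = (0, -2, -1, 1)
  u_2 = (-2, -5/3, 7/6, -13/6)
  u_3 = (179/77, -69/77, 8/11, -82/77)

Orthogonality check:
  u_2 · u_1 = 0 (should be 0)
  u_3 · u_1 = 0 (should be 0)
  u_3 · u_2 = 0 (should be 0)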